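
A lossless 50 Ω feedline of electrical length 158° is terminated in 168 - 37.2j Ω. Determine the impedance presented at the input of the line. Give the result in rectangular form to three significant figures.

Z_in ≈ 83.8 + j80.6 Ω

tan(βl) = tan(158°) = -0.404
Z_in = Z_0·(Z_L + jZ_0·tanβl)/(Z_0 + jZ_L·tanβl)
     = 50·(168 − j57.4)/(35 − j67.9)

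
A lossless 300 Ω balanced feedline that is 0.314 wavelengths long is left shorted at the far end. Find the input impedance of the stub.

Z_in ≈ −j705 Ω

βl = 2π × 0.314 = 113°
tan(βl) = -2.35
For a shorted stub, Z_in = jZ_0·tan(βl)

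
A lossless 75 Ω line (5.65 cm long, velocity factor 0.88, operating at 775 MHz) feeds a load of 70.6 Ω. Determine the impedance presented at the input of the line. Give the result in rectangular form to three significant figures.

λ = v/f = 0.88·c / 775 MHz = 0.341 m
βl = 2π·l/λ = 2π × 0.166 = 59.7°
tan(βl) = tan(59.7°) = 1.71
Z_in = Z_0·(Z_L + jZ_0·tanβl)/(Z_0 + jZ_L·tanβl)
     = 75·(70.6 + j128)/(75 + j121)

Z_in ≈ 77.2 + j4.07 Ω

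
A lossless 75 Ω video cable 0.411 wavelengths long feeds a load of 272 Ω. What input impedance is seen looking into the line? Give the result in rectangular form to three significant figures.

Z_in ≈ 61.5 + j92.7 Ω

βl = 2π × 0.411 = 148°
tan(βl) = tan(148°) = -0.626
Z_in = Z_0·(Z_L + jZ_0·tanβl)/(Z_0 + jZ_L·tanβl)
     = 75·(272 − j46.9)/(75 − j170)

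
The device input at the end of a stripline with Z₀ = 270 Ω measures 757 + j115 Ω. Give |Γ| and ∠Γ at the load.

Γ ≈ 0.484 ∠ 6.9°

Γ = (Z_L − Z_0)/(Z_L + Z_0) = (487 + j115)/(1027 + j115)
|Γ| = 500/1030 = 0.484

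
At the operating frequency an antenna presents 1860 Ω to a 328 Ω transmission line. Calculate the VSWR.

Γ = (1860 − 328)/(1860 + 328) = 0.7
VSWR = (1 + 0.7)/(1 − 0.7)

VSWR ≈ 5.67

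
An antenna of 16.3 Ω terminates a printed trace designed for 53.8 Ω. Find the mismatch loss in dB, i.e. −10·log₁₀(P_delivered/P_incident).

mismatch loss ≈ 1.46 dB

Γ = (16.3 − 53.8)/(16.3 + 53.8) = -0.535
|Γ|² = 0.286, so P_del/P_inc = 1 − |Γ|² = 0.714
ML = −10·log₁₀(1 − |Γ|²)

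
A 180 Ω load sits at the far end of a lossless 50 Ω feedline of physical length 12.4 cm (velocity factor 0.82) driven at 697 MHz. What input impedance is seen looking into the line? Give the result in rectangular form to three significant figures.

Z_in ≈ 20.6 + j32.7 Ω

λ = v/f = 0.82·c / 697 MHz = 0.353 m
βl = 2π·l/λ = 2π × 0.351 = 126°
tan(βl) = tan(126°) = -1.35
Z_in = Z_0·(Z_L + jZ_0·tanβl)/(Z_0 + jZ_L·tanβl)
     = 50·(180 − j67.6)/(50 − j243)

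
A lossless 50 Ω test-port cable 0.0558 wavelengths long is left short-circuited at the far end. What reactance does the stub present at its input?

X_in ≈ 18.3 Ω (inductive)

βl = 2π × 0.0558 = 20.1°
tan(βl) = 0.366
For a short-circuited stub, Z_in = jZ_0·tan(βl)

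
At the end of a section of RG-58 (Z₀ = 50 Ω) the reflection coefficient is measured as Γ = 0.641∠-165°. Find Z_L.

Z_L ≈ 11.1 − j6.26 Ω

Z_L = Z_0·(1 + Γ)/(1 − Γ) = 50·(0.381 − j0.166)/(1.62 + j0.166)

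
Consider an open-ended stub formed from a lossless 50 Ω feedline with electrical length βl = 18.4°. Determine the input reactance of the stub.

X_in ≈ -150 Ω (capacitive)

tan(βl) = 0.333
For an open-ended stub, Z_in = −jZ_0·cot(βl) = −jZ_0/tan(βl)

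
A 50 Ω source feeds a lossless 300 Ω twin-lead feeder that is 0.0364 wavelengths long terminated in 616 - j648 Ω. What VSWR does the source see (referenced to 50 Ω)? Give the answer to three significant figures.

VSWR ≈ 22.1

βl = 2π × 0.0364 = 13.1°
tan(βl) = 0.233
Z_in = Z_0·(Z_L + jZ_0·tanβl)/(Z_0 + jZ_L·tanβl) = 261 − j468 Ω
Γ_s = (Z_in − Z_s)/(Z_in + Z_s) = (211 − j468)/(311 − j468), |Γ_s| = 0.914
VSWR = (1 + |Γ_s|)/(1 − |Γ_s|)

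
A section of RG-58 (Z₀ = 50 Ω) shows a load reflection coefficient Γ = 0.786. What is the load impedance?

Z_L = Z_0·(1 + Γ)/(1 − Γ) = 50·(1.79)/(0.214)

Z_L ≈ 417 Ω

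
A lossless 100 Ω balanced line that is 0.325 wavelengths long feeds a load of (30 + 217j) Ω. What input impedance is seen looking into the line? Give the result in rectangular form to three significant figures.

Z_in ≈ 5.2 + j4.53 Ω

βl = 2π × 0.325 = 117°
tan(βl) = tan(117°) = -1.96
Z_in = Z_0·(Z_L + jZ_0·tanβl)/(Z_0 + jZ_L·tanβl)
     = 100·(30 + j20.7)/(526 − j58.9)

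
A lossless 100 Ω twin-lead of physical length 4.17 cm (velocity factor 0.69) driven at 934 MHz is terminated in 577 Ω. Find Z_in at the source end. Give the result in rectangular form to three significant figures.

λ = v/f = 0.69·c / 934 MHz = 0.222 m
βl = 2π·l/λ = 2π × 0.188 = 67.7°
tan(βl) = tan(67.7°) = 2.44
Z_in = Z_0·(Z_L + jZ_0·tanβl)/(Z_0 + jZ_L·tanβl)
     = 100·(577 + j244)/(100 + j1410)

Z_in ≈ 20.1 − j39.5 Ω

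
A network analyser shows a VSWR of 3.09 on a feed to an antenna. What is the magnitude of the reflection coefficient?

|Γ| ≈ 0.511

|Γ| = (S − 1)/(S + 1) = (3.09 − 1)/(3.09 + 1) = 2.09/4.09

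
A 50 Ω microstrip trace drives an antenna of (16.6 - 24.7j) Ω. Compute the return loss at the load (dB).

RL ≈ 4.66 dB

Γ = (-33.4 − j24.7)/(66.6 − j24.7), |Γ| = 0.585
RL = −20·log₁₀|Γ| = −20·log₁₀(0.585)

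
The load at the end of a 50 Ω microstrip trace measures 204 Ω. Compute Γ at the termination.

Γ = 0.606

Γ = (Z_L − Z_0)/(Z_L + Z_0) = (204 − 50)/(204 + 50) = 154/254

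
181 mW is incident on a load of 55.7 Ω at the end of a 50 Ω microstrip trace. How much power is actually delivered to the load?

P_delivered ≈ 180 mW

Γ = (55.7 − 50)/(55.7 + 50) = 0.0539
|Γ|² = 0.00291
P_refl = |Γ|²·P_inc = 0.526 mW, P_del = (1 − |Γ|²)·P_inc = 180 mW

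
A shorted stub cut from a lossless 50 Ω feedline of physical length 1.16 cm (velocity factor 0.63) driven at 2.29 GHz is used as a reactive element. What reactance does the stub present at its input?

X_in ≈ 60.9 Ω (inductive)

λ = v/f = 0.63·c / 2.29 GHz = 0.0825 m
βl = 2π·l/λ = 2π × 0.141 = 50.6°
tan(βl) = 1.22
For a shorted stub, Z_in = jZ_0·tan(βl)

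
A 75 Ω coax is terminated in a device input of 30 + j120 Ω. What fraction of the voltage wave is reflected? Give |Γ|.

|Γ| ≈ 0.804

Γ = (Z_L − Z_0)/(Z_L + Z_0) = (-45 + j120)/(105 + j120)
|Γ| = 128/159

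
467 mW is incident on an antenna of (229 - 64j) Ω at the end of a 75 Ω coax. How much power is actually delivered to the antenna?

P_delivered ≈ 332 mW

|Γ| = |(154 − j64)/(304 − j64)| = 0.537
|Γ|² = 0.288
P_refl = |Γ|²·P_inc = 135 mW, P_del = (1 − |Γ|²)·P_inc = 332 mW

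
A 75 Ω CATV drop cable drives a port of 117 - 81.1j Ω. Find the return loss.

RL ≈ 7.17 dB

Γ = (42 − j81.1)/(192 − j81.1), |Γ| = 0.438
RL = −20·log₁₀|Γ| = −20·log₁₀(0.438)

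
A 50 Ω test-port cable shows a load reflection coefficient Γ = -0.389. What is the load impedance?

Z_L = Z_0·(1 + Γ)/(1 − Γ) = 50·(0.611)/(1.39)

Z_L ≈ 22 Ω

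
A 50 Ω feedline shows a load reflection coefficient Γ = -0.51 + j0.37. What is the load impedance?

Z_L ≈ 12.5 + j15.3 Ω

Z_L = Z_0·(1 + Γ)/(1 − Γ) = 50·(0.49 + j0.37)/(1.51 − j0.37)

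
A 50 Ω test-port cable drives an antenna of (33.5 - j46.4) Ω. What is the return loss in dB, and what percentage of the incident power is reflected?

Γ = (-16.5 − j46.4)/(83.5 − j46.4), |Γ| = 0.516
RL = −20·log₁₀(0.516) = 5.75 dB
P_refl/P_inc = |Γ|² = 0.266

RL ≈ 5.75 dB; 26.6% of incident power reflected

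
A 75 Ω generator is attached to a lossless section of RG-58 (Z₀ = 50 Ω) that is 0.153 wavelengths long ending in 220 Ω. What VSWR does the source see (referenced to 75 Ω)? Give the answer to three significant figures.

βl = 2π × 0.153 = 55.1°
tan(βl) = 1.43
Z_in = Z_0·(Z_L + jZ_0·tanβl)/(Z_0 + jZ_L·tanβl) = 16.5 − j32.3 Ω
Γ_s = (Z_in − Z_s)/(Z_in + Z_s) = (-58.5 − j32.3)/(91.5 − j32.3), |Γ_s| = 0.689
VSWR = (1 + |Γ_s|)/(1 − |Γ_s|)

VSWR ≈ 5.43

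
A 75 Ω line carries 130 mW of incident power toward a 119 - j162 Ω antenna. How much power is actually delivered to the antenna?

P_delivered ≈ 72.7 mW

|Γ| = |(44 − j162)/(194 − j162)| = 0.664
|Γ|² = 0.441
P_refl = |Γ|²·P_inc = 57.3 mW, P_del = (1 − |Γ|²)·P_inc = 72.7 mW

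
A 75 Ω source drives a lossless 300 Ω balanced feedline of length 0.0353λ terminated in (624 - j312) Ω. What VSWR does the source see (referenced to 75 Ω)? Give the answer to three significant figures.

VSWR ≈ 9.22

βl = 2π × 0.0353 = 12.7°
tan(βl) = 0.226
Z_in = Z_0·(Z_L + jZ_0·tanβl)/(Z_0 + jZ_L·tanβl) = 376 − j341 Ω
Γ_s = (Z_in − Z_s)/(Z_in + Z_s) = (301 − j341)/(451 − j341), |Γ_s| = 0.804
VSWR = (1 + |Γ_s|)/(1 − |Γ_s|)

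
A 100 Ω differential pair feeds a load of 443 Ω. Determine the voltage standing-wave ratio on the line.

VSWR ≈ 4.43

Γ = (443 − 100)/(443 + 100) = 0.632
VSWR = (1 + 0.632)/(1 − 0.632)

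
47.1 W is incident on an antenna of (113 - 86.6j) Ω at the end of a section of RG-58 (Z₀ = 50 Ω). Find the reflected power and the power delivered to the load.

P_reflected ≈ 15.9 W; P_delivered ≈ 31.2 W

|Γ| = |(63 − j86.6)/(163 − j86.6)| = 0.58
|Γ|² = 0.337
P_refl = |Γ|²·P_inc = 15.9 W, P_del = (1 − |Γ|²)·P_inc = 31.2 W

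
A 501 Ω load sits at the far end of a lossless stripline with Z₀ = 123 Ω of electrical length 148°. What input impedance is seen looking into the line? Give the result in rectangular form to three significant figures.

tan(βl) = tan(148°) = -0.625
Z_in = Z_0·(Z_L + jZ_0·tanβl)/(Z_0 + jZ_L·tanβl)
     = 123·(501 − j76.9)/(123 − j313)

Z_in ≈ 93.2 + j160 Ω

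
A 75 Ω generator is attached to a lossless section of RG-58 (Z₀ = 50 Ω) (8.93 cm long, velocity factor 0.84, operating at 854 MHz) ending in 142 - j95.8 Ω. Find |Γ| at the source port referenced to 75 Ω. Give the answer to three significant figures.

λ = v/f = 0.84·c / 854 MHz = 0.295 m
βl = 2π·l/λ = 2π × 0.303 = 109°
tan(βl) = -2.91
Z_in = Z_0·(Z_L + jZ_0·tanβl)/(Z_0 + jZ_L·tanβl) = 15.1 + j25.5 Ω
Γ_s = (Z_in − Z_s)/(Z_in + Z_s) = (-59.9 + j25.5)/(90.1 + j25.5), |Γ_s| = 0.696

|Γ| ≈ 0.696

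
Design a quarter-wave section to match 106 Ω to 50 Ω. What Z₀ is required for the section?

Z_qwt ≈ 72.8 Ω

Z_qwt = √(Z_0·R_L) = √(50 × 106) = √5300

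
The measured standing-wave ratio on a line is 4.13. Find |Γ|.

|Γ| = (S − 1)/(S + 1) = (4.13 − 1)/(4.13 + 1) = 3.13/5.13

|Γ| ≈ 0.61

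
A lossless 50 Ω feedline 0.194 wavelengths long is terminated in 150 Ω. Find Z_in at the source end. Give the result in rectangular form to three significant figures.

Z_in ≈ 18.6 − j16.1 Ω

βl = 2π × 0.194 = 69.8°
tan(βl) = tan(69.8°) = 2.72
Z_in = Z_0·(Z_L + jZ_0·tanβl)/(Z_0 + jZ_L·tanβl)
     = 50·(150 + j136)/(50 + j409)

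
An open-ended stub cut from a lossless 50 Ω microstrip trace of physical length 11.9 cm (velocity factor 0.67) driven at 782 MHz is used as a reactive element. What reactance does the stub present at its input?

λ = v/f = 0.67·c / 782 MHz = 0.257 m
βl = 2π·l/λ = 2π × 0.463 = 167°
tan(βl) = -0.237
For an open-ended stub, Z_in = −jZ_0·cot(βl) = −jZ_0/tan(βl)

X_in ≈ 211 Ω (inductive)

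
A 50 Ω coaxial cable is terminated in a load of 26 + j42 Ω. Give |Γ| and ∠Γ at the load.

Γ ≈ 0.557 ∠ 90.8°

Γ = (Z_L − Z_0)/(Z_L + Z_0) = (-24 + j42)/(76 + j42)
|Γ| = 48.4/86.8 = 0.557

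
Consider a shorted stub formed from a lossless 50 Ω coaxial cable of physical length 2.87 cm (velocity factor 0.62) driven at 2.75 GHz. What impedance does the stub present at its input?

Z_in ≈ −j25.7 Ω

λ = v/f = 0.62·c / 2.75 GHz = 0.0676 m
βl = 2π·l/λ = 2π × 0.424 = 153°
tan(βl) = -0.515
For a shorted stub, Z_in = jZ_0·tan(βl)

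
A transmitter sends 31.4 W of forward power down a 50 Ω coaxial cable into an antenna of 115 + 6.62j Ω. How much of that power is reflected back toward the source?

|Γ| = |(65 + j6.62)/(165 + j6.62)| = 0.396
|Γ|² = 0.157
P_refl = |Γ|²·P_inc = 4.92 W, P_del = (1 − |Γ|²)·P_inc = 26.5 W

P_reflected ≈ 4.92 W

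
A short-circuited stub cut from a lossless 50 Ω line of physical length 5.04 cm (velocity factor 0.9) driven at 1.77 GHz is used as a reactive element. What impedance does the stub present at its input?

Z_in ≈ −j90.4 Ω

λ = v/f = 0.9·c / 1.77 GHz = 0.153 m
βl = 2π·l/λ = 2π × 0.33 = 119°
tan(βl) = -1.81
For a short-circuited stub, Z_in = jZ_0·tan(βl)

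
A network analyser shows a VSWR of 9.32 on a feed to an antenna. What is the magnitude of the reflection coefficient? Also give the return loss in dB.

|Γ| ≈ 0.806; return loss ≈ 1.87 dB

|Γ| = (S − 1)/(S + 1) = (9.32 − 1)/(9.32 + 1) = 8.32/10.3
RL = −20·log₁₀|Γ| = −20·log₁₀(0.806)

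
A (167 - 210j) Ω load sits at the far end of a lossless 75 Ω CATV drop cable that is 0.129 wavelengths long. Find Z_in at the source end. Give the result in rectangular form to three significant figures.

βl = 2π × 0.129 = 46.4°
tan(βl) = tan(46.4°) = 1.05
Z_in = Z_0·(Z_L + jZ_0·tanβl)/(Z_0 + jZ_L·tanβl)
     = 75·(167 − j131)/(296 + j176)

Z_in ≈ 16.7 − j43.2 Ω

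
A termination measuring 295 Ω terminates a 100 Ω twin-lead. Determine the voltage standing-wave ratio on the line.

Γ = (295 − 100)/(295 + 100) = 0.494
VSWR = (1 + 0.494)/(1 − 0.494)

VSWR ≈ 2.95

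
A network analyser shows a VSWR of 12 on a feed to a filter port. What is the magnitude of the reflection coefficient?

|Γ| ≈ 0.846

|Γ| = (S − 1)/(S + 1) = (12 − 1)/(12 + 1) = 11/13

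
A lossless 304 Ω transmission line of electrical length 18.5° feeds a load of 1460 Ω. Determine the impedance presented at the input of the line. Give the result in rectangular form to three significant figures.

Z_in ≈ 453 − j627 Ω

tan(βl) = tan(18.5°) = 0.335
Z_in = Z_0·(Z_L + jZ_0·tanβl)/(Z_0 + jZ_L·tanβl)
     = 304·(1460 + j102)/(304 + j489)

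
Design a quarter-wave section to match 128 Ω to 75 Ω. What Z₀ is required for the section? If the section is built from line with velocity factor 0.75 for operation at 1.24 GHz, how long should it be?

Z_qwt ≈ 98 Ω; length ≈ 4.54 cm

Z_qwt = √(Z_0·R_L) = √(75 × 128) = √9600
λ = 0.75·c/f = 0.181 m, so l = λ/4 = 0.0454 m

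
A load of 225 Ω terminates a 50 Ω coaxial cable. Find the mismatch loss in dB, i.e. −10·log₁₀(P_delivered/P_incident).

Γ = (225 − 50)/(225 + 50) = 0.636
|Γ|² = 0.405, so P_del/P_inc = 1 − |Γ|² = 0.595
ML = −10·log₁₀(1 − |Γ|²)

mismatch loss ≈ 2.25 dB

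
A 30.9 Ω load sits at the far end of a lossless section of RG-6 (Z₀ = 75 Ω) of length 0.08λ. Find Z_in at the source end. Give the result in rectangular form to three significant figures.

Z_in ≈ 38.3 + j32.6 Ω

βl = 2π × 0.08 = 28.8°
tan(βl) = tan(28.8°) = 0.55
Z_in = Z_0·(Z_L + jZ_0·tanβl)/(Z_0 + jZ_L·tanβl)
     = 75·(30.9 + j41.2)/(75 + j17)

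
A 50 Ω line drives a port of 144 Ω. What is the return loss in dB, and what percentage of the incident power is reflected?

Γ = (144 − 50)/(144 + 50) = 0.485
RL = −20·log₁₀(0.485) = 6.29 dB
P_refl/P_inc = |Γ|² = 0.235

RL ≈ 6.29 dB; 23.5% of incident power reflected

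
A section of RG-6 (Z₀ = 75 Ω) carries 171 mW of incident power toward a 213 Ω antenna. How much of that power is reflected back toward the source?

Γ = (213 − 75)/(213 + 75) = 0.479
|Γ|² = 0.23
P_refl = |Γ|²·P_inc = 39.3 mW, P_del = (1 − |Γ|²)·P_inc = 132 mW

P_reflected ≈ 39.3 mW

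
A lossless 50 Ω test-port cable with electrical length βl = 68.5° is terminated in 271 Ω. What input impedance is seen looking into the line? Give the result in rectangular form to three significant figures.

tan(βl) = tan(68.5°) = 2.54
Z_in = Z_0·(Z_L + jZ_0·tanβl)/(Z_0 + jZ_L·tanβl)
     = 50·(271 + j127)/(50 + j688)

Z_in ≈ 10.6 − j18.9 Ω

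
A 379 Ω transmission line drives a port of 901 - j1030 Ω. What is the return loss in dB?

Γ = (522 − j1030)/(1280 − j1030), |Γ| = 0.703
RL = −20·log₁₀|Γ| = −20·log₁₀(0.703)

RL ≈ 3.06 dB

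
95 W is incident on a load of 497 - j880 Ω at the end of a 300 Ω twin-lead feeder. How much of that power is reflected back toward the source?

|Γ| = |(197 − j880)/(797 − j880)| = 0.76
|Γ|² = 0.577
P_refl = |Γ|²·P_inc = 54.8 W, P_del = (1 − |Γ|²)·P_inc = 40.2 W

P_reflected ≈ 54.8 W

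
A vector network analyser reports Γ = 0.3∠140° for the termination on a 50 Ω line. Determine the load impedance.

Z_L ≈ 29.4 + j12.4 Ω

Z_L = Z_0·(1 + Γ)/(1 − Γ) = 50·(0.77 + j0.193)/(1.23 − j0.193)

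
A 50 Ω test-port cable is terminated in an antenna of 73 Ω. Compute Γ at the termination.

Γ = 0.187

Γ = (Z_L − Z_0)/(Z_L + Z_0) = (73 − 50)/(73 + 50) = 23/123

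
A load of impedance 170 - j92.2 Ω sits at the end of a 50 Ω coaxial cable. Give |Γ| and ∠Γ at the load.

Γ = (Z_L − Z_0)/(Z_L + Z_0) = (120 − j92.2)/(220 − j92.2)
|Γ| = 151/239 = 0.634

Γ ≈ 0.634 ∠ -14.8°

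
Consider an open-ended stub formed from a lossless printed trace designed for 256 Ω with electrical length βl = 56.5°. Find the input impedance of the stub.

tan(βl) = 1.51
For an open-ended stub, Z_in = −jZ_0·cot(βl) = −jZ_0/tan(βl)

Z_in ≈ −j169 Ω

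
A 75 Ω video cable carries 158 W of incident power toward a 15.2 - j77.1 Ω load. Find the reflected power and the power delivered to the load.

|Γ| = |(-59.8 − j77.1)/(90.2 − j77.1)| = 0.822
|Γ|² = 0.676
P_refl = |Γ|²·P_inc = 107 W, P_del = (1 − |Γ|²)·P_inc = 51.2 W

P_reflected ≈ 107 W; P_delivered ≈ 51.2 W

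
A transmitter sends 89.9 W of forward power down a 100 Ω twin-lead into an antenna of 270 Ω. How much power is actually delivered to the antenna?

P_delivered ≈ 70.9 W

Γ = (270 − 100)/(270 + 100) = 0.459
|Γ|² = 0.211
P_refl = |Γ|²·P_inc = 19 W, P_del = (1 − |Γ|²)·P_inc = 70.9 W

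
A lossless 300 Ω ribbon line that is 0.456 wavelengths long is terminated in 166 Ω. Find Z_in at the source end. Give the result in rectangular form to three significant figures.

βl = 2π × 0.456 = 164°
tan(βl) = tan(164°) = -0.284
Z_in = Z_0·(Z_L + jZ_0·tanβl)/(Z_0 + jZ_L·tanβl)
     = 300·(166 − j85.1)/(300 − j47.1)

Z_in ≈ 175 − j57.6 Ω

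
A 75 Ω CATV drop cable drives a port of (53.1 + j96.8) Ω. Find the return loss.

Γ = (-21.9 + j96.8)/(128.1 + j96.8), |Γ| = 0.618
RL = −20·log₁₀|Γ| = −20·log₁₀(0.618)

RL ≈ 4.18 dB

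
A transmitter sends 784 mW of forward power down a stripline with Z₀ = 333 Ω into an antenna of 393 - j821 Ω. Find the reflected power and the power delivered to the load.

P_reflected ≈ 442 mW; P_delivered ≈ 342 mW

|Γ| = |(60 − j821)/(726 − j821)| = 0.751
|Γ|² = 0.564
P_refl = |Γ|²·P_inc = 442 mW, P_del = (1 − |Γ|²)·P_inc = 342 mW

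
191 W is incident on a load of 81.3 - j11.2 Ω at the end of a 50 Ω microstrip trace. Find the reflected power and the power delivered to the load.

|Γ| = |(31.3 − j11.2)/(131.3 − j11.2)| = 0.252
|Γ|² = 0.0636
P_refl = |Γ|²·P_inc = 12.2 W, P_del = (1 − |Γ|²)·P_inc = 179 W

P_reflected ≈ 12.2 W; P_delivered ≈ 179 W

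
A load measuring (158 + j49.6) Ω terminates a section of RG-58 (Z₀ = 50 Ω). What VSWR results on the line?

Γ = (Z_L − Z_0)/(Z_L + Z_0) = (108 + j49.6)/(208 + j49.6)
|Γ| = 119/214 = 0.556
VSWR = (1 + |Γ|)/(1 − |Γ|) = 1.56/0.444

VSWR ≈ 3.5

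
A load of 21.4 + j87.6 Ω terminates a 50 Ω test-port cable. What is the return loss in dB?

Γ = (-28.6 + j87.6)/(71.4 + j87.6), |Γ| = 0.815
RL = −20·log₁₀|Γ| = −20·log₁₀(0.815)

RL ≈ 1.77 dB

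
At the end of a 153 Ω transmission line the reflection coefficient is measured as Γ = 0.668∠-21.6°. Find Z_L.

Z_L = Z_0·(1 + Γ)/(1 − Γ) = 153·(1.62 − j0.246)/(0.379 + j0.246)

Z_L ≈ 415 − j369 Ω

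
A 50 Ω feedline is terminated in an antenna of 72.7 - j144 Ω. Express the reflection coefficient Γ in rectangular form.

Γ ≈ 0.657 − j0.402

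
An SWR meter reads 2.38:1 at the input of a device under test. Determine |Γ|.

|Γ| = (S − 1)/(S + 1) = (2.38 − 1)/(2.38 + 1) = 1.38/3.38

|Γ| ≈ 0.408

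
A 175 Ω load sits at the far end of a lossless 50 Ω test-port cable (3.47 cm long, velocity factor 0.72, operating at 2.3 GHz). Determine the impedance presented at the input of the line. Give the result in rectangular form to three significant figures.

Z_in ≈ 24.9 + j40 Ω

λ = v/f = 0.72·c / 2.3 GHz = 0.0939 m
βl = 2π·l/λ = 2π × 0.369 = 133°
tan(βl) = tan(133°) = -1.07
Z_in = Z_0·(Z_L + jZ_0·tanβl)/(Z_0 + jZ_L·tanβl)
     = 50·(175 − j53.6)/(50 − j188)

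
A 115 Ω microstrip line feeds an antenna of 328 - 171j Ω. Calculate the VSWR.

VSWR ≈ 3.71

Γ = (Z_L − Z_0)/(Z_L + Z_0) = (213 − j171)/(443 − j171)
|Γ| = 273/475 = 0.575
VSWR = (1 + |Γ|)/(1 − |Γ|) = 1.58/0.425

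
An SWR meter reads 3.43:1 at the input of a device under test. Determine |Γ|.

|Γ| ≈ 0.549

|Γ| = (S − 1)/(S + 1) = (3.43 − 1)/(3.43 + 1) = 2.43/4.43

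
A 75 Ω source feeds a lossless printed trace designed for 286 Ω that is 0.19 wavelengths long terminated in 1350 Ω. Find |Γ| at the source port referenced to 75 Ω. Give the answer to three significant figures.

|Γ| ≈ 0.597

βl = 2π × 0.19 = 68.4°
tan(βl) = 2.53
Z_in = Z_0·(Z_L + jZ_0·tanβl)/(Z_0 + jZ_L·tanβl) = 69.6 − j107 Ω
Γ_s = (Z_in − Z_s)/(Z_in + Z_s) = (-5.4 − j107)/(145 − j107), |Γ_s| = 0.597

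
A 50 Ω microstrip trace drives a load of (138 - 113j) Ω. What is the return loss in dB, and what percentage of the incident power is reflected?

RL ≈ 3.7 dB; 42.6% of incident power reflected

Γ = (88 − j113)/(188 − j113), |Γ| = 0.653
RL = −20·log₁₀(0.653) = 3.7 dB
P_refl/P_inc = |Γ|² = 0.426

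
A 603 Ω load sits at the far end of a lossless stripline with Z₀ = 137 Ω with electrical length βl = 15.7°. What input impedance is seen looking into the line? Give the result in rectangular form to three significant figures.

tan(βl) = tan(15.7°) = 0.281
Z_in = Z_0·(Z_L + jZ_0·tanβl)/(Z_0 + jZ_L·tanβl)
     = 137·(603 + j38.5)/(137 + j169)

Z_in ≈ 257 − j280 Ω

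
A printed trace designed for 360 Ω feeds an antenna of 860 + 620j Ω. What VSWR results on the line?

VSWR ≈ 3.78

Γ = (Z_L − Z_0)/(Z_L + Z_0) = (500 + j620)/(1220 + j620)
|Γ| = 796/1370 = 0.582
VSWR = (1 + |Γ|)/(1 − |Γ|) = 1.58/0.418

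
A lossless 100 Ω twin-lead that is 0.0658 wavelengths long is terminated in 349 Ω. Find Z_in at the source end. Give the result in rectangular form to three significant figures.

Z_in ≈ 124 − j147 Ω

βl = 2π × 0.0658 = 23.7°
tan(βl) = tan(23.7°) = 0.439
Z_in = Z_0·(Z_L + jZ_0·tanβl)/(Z_0 + jZ_L·tanβl)
     = 100·(349 + j43.9)/(100 + j153)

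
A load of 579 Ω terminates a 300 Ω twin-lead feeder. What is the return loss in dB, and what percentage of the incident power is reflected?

Γ = (579 − 300)/(579 + 300) = 0.317
RL = −20·log₁₀(0.317) = 9.97 dB
P_refl/P_inc = |Γ|² = 0.101

RL ≈ 9.97 dB; 10.1% of incident power reflected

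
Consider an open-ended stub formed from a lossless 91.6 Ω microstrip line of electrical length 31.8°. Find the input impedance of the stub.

tan(βl) = 0.62
For an open-ended stub, Z_in = −jZ_0·cot(βl) = −jZ_0/tan(βl)

Z_in ≈ −j148 Ω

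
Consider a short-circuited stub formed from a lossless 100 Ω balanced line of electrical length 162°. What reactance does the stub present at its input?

X_in ≈ -32.5 Ω (capacitive)

tan(βl) = -0.325
For a short-circuited stub, Z_in = jZ_0·tan(βl)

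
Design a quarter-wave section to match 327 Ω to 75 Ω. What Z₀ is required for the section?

Z_qwt ≈ 157 Ω

Z_qwt = √(Z_0·R_L) = √(75 × 327) = √24520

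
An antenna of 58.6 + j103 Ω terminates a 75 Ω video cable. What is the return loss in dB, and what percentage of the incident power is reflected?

Γ = (-16.4 + j103)/(133.6 + j103), |Γ| = 0.618
RL = −20·log₁₀(0.618) = 4.18 dB
P_refl/P_inc = |Γ|² = 0.382

RL ≈ 4.18 dB; 38.2% of incident power reflected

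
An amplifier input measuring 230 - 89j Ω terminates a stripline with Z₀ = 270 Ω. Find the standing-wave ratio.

Γ = (Z_L − Z_0)/(Z_L + Z_0) = (-40 − j89)/(500 − j89)
|Γ| = 97.6/508 = 0.192
VSWR = (1 + |Γ|)/(1 − |Γ|) = 1.19/0.808

VSWR ≈ 1.48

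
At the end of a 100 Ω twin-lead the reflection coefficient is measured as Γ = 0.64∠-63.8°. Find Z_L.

Z_L ≈ 69.9 − j136 Ω

Z_L = Z_0·(1 + Γ)/(1 − Γ) = 100·(1.28 − j0.574)/(0.717 + j0.574)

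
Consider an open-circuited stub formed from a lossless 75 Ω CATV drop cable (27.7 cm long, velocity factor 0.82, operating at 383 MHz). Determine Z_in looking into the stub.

λ = v/f = 0.82·c / 383 MHz = 0.642 m
βl = 2π·l/λ = 2π × 0.431 = 155°
tan(βl) = -0.461
For an open-circuited stub, Z_in = −jZ_0·cot(βl) = −jZ_0/tan(βl)

Z_in ≈ +j163 Ω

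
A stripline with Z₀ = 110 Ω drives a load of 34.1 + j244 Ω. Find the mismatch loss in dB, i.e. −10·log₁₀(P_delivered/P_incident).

mismatch loss ≈ 7.29 dB

Γ = (-75.9 + j244)/(144.1 + j244), |Γ| = 0.902
|Γ|² = 0.813, so P_del/P_inc = 1 − |Γ|² = 0.187
ML = −10·log₁₀(1 − |Γ|²)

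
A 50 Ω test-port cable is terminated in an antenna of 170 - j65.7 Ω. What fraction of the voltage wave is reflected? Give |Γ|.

|Γ| ≈ 0.596

Γ = (Z_L − Z_0)/(Z_L + Z_0) = (120 − j65.7)/(220 − j65.7)
|Γ| = 137/230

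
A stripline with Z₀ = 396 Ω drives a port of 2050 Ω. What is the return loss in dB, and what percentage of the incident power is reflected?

RL ≈ 3.4 dB; 45.7% of incident power reflected

Γ = (2050 − 396)/(2050 + 396) = 0.676
RL = −20·log₁₀(0.676) = 3.4 dB
P_refl/P_inc = |Γ|² = 0.457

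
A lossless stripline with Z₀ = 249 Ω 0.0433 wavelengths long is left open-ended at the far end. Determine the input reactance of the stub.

βl = 2π × 0.0433 = 15.6°
tan(βl) = 0.279
For an open-ended stub, Z_in = −jZ_0·cot(βl) = −jZ_0/tan(βl)

X_in ≈ -893 Ω (capacitive)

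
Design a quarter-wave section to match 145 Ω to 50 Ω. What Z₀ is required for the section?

Z_qwt ≈ 85.1 Ω

Z_qwt = √(Z_0·R_L) = √(50 × 145) = √7250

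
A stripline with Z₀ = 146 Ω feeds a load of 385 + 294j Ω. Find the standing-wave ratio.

VSWR ≈ 4.32

Γ = (Z_L − Z_0)/(Z_L + Z_0) = (239 + j294)/(531 + j294)
|Γ| = 379/607 = 0.624
VSWR = (1 + |Γ|)/(1 − |Γ|) = 1.62/0.376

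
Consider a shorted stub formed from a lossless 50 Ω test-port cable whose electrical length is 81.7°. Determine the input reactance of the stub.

X_in ≈ 343 Ω (inductive)

tan(βl) = 6.85
For a shorted stub, Z_in = jZ_0·tan(βl)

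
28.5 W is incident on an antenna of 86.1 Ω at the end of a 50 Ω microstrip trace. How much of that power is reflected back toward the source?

Γ = (86.1 − 50)/(86.1 + 50) = 0.265
|Γ|² = 0.0704
P_refl = |Γ|²·P_inc = 2.01 W, P_del = (1 − |Γ|²)·P_inc = 26.5 W

P_reflected ≈ 2.01 W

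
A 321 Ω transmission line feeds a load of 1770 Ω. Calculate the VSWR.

Γ = (1770 − 321)/(1770 + 321) = 0.693
VSWR = (1 + 0.693)/(1 − 0.693)

VSWR ≈ 5.51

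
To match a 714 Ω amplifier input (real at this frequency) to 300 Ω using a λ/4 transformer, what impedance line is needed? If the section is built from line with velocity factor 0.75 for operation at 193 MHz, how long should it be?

Z_qwt ≈ 463 Ω; length ≈ 29.1 cm

Z_qwt = √(Z_0·R_L) = √(300 × 714) = √214200
λ = 0.75·c/f = 1.17 m, so l = λ/4 = 0.291 m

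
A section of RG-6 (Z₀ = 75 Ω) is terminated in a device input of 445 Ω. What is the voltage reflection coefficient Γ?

Γ = 0.712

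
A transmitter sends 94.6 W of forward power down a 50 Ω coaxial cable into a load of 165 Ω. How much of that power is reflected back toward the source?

P_reflected ≈ 27.1 W

Γ = (165 − 50)/(165 + 50) = 0.535
|Γ|² = 0.286
P_refl = |Γ|²·P_inc = 27.1 W, P_del = (1 − |Γ|²)·P_inc = 67.5 W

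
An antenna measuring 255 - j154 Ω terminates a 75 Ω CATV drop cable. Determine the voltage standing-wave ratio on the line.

Γ = (Z_L − Z_0)/(Z_L + Z_0) = (180 − j154)/(330 − j154)
|Γ| = 237/364 = 0.65
VSWR = (1 + |Γ|)/(1 − |Γ|) = 1.65/0.35

VSWR ≈ 4.72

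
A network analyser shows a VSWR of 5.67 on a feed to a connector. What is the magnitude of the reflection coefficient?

|Γ| ≈ 0.7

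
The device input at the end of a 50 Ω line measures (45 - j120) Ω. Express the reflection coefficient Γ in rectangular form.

Γ = (Z_L − Z_0)/(Z_L + Z_0) = (-5 − j120)/(95 − j120)

Γ ≈ 0.594 − j0.512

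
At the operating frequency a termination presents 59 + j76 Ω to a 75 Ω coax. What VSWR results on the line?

VSWR ≈ 3.03

Γ = (Z_L − Z_0)/(Z_L + Z_0) = (-16 + j76)/(134 + j76)
|Γ| = 77.7/154 = 0.504
VSWR = (1 + |Γ|)/(1 − |Γ|) = 1.5/0.496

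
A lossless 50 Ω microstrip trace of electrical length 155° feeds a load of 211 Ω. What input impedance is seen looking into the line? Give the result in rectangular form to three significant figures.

tan(βl) = tan(155°) = -0.466
Z_in = Z_0·(Z_L + jZ_0·tanβl)/(Z_0 + jZ_L·tanβl)
     = 50·(211 − j23.3)/(50 − j98.4)

Z_in ≈ 52.7 + j80.4 Ω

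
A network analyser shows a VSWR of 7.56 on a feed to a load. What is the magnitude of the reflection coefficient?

|Γ| ≈ 0.766

|Γ| = (S − 1)/(S + 1) = (7.56 − 1)/(7.56 + 1) = 6.56/8.56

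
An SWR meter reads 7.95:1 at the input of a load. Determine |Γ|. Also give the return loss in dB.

|Γ| = (S − 1)/(S + 1) = (7.95 − 1)/(7.95 + 1) = 6.95/8.95
RL = −20·log₁₀|Γ| = −20·log₁₀(0.777)

|Γ| ≈ 0.777; return loss ≈ 2.2 dB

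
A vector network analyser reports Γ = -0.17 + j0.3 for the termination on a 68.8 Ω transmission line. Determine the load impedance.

Z_L = Z_0·(1 + Γ)/(1 − Γ) = 68.8·(0.83 + j0.3)/(1.17 − j0.3)

Z_L ≈ 41.6 + j28.3 Ω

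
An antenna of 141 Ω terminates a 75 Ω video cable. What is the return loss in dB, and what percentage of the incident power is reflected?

RL ≈ 10.3 dB; 9.34% of incident power reflected

Γ = (141 − 75)/(141 + 75) = 0.306
RL = −20·log₁₀(0.306) = 10.3 dB
P_refl/P_inc = |Γ|² = 0.0934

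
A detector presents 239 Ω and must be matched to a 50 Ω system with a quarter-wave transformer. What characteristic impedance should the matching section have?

Z_qwt ≈ 109 Ω

Z_qwt = √(Z_0·R_L) = √(50 × 239) = √11950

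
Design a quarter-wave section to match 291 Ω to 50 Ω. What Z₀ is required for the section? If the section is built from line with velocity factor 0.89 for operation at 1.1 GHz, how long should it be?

Z_qwt ≈ 121 Ω; length ≈ 6.07 cm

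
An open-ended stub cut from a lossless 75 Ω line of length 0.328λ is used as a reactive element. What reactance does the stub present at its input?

X_in ≈ 40 Ω (inductive)

βl = 2π × 0.328 = 118°
tan(βl) = -1.87
For an open-ended stub, Z_in = −jZ_0·cot(βl) = −jZ_0/tan(βl)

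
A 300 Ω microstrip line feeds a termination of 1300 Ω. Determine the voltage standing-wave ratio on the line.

VSWR ≈ 4.33

For a purely resistive load, VSWR = R_L/Z_0 or Z_0/R_L (whichever > 1) = 1300/300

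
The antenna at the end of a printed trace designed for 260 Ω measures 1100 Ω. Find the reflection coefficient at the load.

Γ = (Z_L − Z_0)/(Z_L + Z_0) = (1100 − 260)/(1100 + 260) = 840/1360

Γ = 0.618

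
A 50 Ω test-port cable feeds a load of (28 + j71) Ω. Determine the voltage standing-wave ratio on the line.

VSWR ≈ 5.77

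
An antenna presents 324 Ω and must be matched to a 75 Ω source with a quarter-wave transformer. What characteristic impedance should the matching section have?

Z_qwt = √(Z_0·R_L) = √(75 × 324) = √24300

Z_qwt ≈ 156 Ω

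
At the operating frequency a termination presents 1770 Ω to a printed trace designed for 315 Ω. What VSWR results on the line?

Γ = (1770 − 315)/(1770 + 315) = 0.698
VSWR = (1 + 0.698)/(1 − 0.698)

VSWR ≈ 5.62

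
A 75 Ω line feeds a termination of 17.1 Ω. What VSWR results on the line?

Γ = (17.1 − 75)/(17.1 + 75) = -0.629
VSWR = (1 + 0.629)/(1 − 0.629)

VSWR ≈ 4.39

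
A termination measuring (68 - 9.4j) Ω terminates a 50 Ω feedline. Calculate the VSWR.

VSWR ≈ 1.41

Γ = (Z_L − Z_0)/(Z_L + Z_0) = (18 − j9.4)/(118 − j9.4)
|Γ| = 20.3/118 = 0.172
VSWR = (1 + |Γ|)/(1 − |Γ|) = 1.17/0.828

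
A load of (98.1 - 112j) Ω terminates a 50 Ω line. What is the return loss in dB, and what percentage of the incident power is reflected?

RL ≈ 3.66 dB; 43.1% of incident power reflected

Γ = (48.1 − j112)/(148.1 − j112), |Γ| = 0.656
RL = −20·log₁₀(0.656) = 3.66 dB
P_refl/P_inc = |Γ|² = 0.431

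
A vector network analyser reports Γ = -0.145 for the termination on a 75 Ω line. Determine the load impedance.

Z_L ≈ 56 Ω

Z_L = Z_0·(1 + Γ)/(1 − Γ) = 75·(0.855)/(1.15)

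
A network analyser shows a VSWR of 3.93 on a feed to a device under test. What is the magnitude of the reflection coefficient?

|Γ| = (S − 1)/(S + 1) = (3.93 − 1)/(3.93 + 1) = 2.93/4.93

|Γ| ≈ 0.594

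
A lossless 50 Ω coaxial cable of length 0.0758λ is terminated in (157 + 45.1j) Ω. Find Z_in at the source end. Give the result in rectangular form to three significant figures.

βl = 2π × 0.0758 = 27.3°
tan(βl) = tan(27.3°) = 0.516
Z_in = Z_0·(Z_L + jZ_0·tanβl)/(Z_0 + jZ_L·tanβl)
     = 50·(157 + j70.9)/(26.7 + j81)

Z_in ≈ 68.3 − j74.4 Ω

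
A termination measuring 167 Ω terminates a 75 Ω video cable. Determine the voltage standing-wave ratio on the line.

Γ = (167 − 75)/(167 + 75) = 0.38
VSWR = (1 + 0.38)/(1 − 0.38)

VSWR ≈ 2.23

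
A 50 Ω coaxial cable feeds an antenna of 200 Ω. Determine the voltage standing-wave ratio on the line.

VSWR ≈ 4

For a purely resistive load, VSWR = R_L/Z_0 or Z_0/R_L (whichever > 1) = 200/50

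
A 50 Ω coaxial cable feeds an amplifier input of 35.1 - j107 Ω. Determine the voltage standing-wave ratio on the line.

Γ = (Z_L − Z_0)/(Z_L + Z_0) = (-14.9 − j107)/(85.1 − j107)
|Γ| = 108/137 = 0.79
VSWR = (1 + |Γ|)/(1 − |Γ|) = 1.79/0.21

VSWR ≈ 8.53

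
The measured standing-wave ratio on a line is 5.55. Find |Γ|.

|Γ| ≈ 0.695

|Γ| = (S − 1)/(S + 1) = (5.55 − 1)/(5.55 + 1) = 4.55/6.55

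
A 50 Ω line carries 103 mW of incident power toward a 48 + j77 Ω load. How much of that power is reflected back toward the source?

|Γ| = |(-2 + j77)/(98 + j77)| = 0.618
|Γ|² = 0.382
P_refl = |Γ|²·P_inc = 39.3 mW, P_del = (1 − |Γ|²)·P_inc = 63.7 mW

P_reflected ≈ 39.3 mW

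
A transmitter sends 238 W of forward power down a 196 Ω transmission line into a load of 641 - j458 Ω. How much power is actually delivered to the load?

|Γ| = |(445 − j458)/(837 − j458)| = 0.669
|Γ|² = 0.448
P_refl = |Γ|²·P_inc = 107 W, P_del = (1 − |Γ|²)·P_inc = 131 W

P_delivered ≈ 131 W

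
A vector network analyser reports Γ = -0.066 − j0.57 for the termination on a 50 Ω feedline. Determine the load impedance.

Z_L ≈ 23 − j39 Ω

Z_L = Z_0·(1 + Γ)/(1 − Γ) = 50·(0.934 − j0.57)/(1.07 + j0.57)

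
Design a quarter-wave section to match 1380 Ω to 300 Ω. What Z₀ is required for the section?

Z_qwt = √(Z_0·R_L) = √(300 × 1380) = √414000

Z_qwt ≈ 643 Ω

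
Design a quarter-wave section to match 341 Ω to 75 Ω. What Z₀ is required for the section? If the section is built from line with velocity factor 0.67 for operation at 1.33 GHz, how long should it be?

Z_qwt ≈ 160 Ω; length ≈ 3.78 cm

Z_qwt = √(Z_0·R_L) = √(75 × 341) = √25580
λ = 0.67·c/f = 0.151 m, so l = λ/4 = 0.0378 m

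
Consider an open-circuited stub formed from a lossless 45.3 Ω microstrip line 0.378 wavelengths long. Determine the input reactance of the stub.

X_in ≈ 47 Ω (inductive)

βl = 2π × 0.378 = 136°
tan(βl) = -0.963
For an open-circuited stub, Z_in = −jZ_0·cot(βl) = −jZ_0/tan(βl)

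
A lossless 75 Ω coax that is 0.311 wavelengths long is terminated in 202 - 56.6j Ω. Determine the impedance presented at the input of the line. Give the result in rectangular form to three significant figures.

βl = 2π × 0.311 = 112°
tan(βl) = tan(112°) = -2.48
Z_in = Z_0·(Z_L + jZ_0·tanβl)/(Z_0 + jZ_L·tanβl)
     = 75·(202 − j243)/(-65.4 − j501)

Z_in ≈ 31.8 + j34.4 Ω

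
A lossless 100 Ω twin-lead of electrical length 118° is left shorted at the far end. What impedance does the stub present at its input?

tan(βl) = -1.88
For a shorted stub, Z_in = jZ_0·tan(βl)

Z_in ≈ −j188 Ω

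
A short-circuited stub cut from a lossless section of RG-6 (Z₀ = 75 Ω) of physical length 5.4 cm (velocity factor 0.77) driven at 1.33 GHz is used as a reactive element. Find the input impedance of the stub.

λ = v/f = 0.77·c / 1.33 GHz = 0.174 m
βl = 2π·l/λ = 2π × 0.311 = 112°
tan(βl) = -2.48
For a short-circuited stub, Z_in = jZ_0·tan(βl)

Z_in ≈ −j186 Ω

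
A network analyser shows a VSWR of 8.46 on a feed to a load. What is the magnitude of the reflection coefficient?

|Γ| = (S − 1)/(S + 1) = (8.46 − 1)/(8.46 + 1) = 7.46/9.46

|Γ| ≈ 0.789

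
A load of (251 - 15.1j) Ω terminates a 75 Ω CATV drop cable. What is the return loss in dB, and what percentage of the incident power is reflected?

Γ = (176 − j15.1)/(326 − j15.1), |Γ| = 0.541
RL = −20·log₁₀(0.541) = 5.33 dB
P_refl/P_inc = |Γ|² = 0.293

RL ≈ 5.33 dB; 29.3% of incident power reflected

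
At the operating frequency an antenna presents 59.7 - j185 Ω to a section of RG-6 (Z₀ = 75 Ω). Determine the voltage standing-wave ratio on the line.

Γ = (Z_L − Z_0)/(Z_L + Z_0) = (-15.3 − j185)/(134.7 − j185)
|Γ| = 186/229 = 0.811
VSWR = (1 + |Γ|)/(1 − |Γ|) = 1.81/0.189

VSWR ≈ 9.59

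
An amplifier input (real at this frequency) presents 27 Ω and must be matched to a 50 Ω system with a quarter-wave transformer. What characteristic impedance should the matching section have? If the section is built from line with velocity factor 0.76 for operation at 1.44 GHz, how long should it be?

Z_qwt ≈ 36.7 Ω; length ≈ 3.96 cm

Z_qwt = √(Z_0·R_L) = √(50 × 27) = √1350
λ = 0.76·c/f = 0.158 m, so l = λ/4 = 0.0396 m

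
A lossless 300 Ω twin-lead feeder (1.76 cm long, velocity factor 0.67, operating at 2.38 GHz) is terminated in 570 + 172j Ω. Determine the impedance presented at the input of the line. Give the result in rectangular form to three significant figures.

λ = v/f = 0.67·c / 2.38 GHz = 0.0845 m
βl = 2π·l/λ = 2π × 0.208 = 75°
tan(βl) = tan(75°) = 3.74
Z_in = Z_0·(Z_L + jZ_0·tanβl)/(Z_0 + jZ_L·tanβl)
     = 300·(570 + j1290)/(-343 + j2130)

Z_in ≈ 165 − j107 Ω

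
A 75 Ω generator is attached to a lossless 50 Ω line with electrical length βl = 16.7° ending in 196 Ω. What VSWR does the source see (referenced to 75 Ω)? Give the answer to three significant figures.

VSWR ≈ 2.9

tan(βl) = 0.3
Z_in = Z_0·(Z_L + jZ_0·tanβl)/(Z_0 + jZ_L·tanβl) = 89.6 − j90.4 Ω
Γ_s = (Z_in − Z_s)/(Z_in + Z_s) = (14.6 − j90.4)/(165 − j90.4), |Γ_s| = 0.488
VSWR = (1 + |Γ_s|)/(1 − |Γ_s|)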